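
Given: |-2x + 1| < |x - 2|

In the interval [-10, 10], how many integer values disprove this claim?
Counterexamples in [-10, 10]: {-10, -9, -8, -7, -6, -5, -4, -3, -2, -1, 1, 2, 3, 4, 5, 6, 7, 8, 9, 10}.

Counting them gives 20 values.

Answer: 20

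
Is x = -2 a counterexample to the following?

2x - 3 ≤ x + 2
Substitute x = -2 into the relation:
x = -2: LHS = 2·(-2) - 3 = -7, RHS = (-2) + 2 = 0; -7 ≤ 0 — holds

The claim holds here, so x = -2 is not a counterexample. (A counterexample exists elsewhere, e.g. x = 6.)

Answer: No, x = -2 is not a counterexample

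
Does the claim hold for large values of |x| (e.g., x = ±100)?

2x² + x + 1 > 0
x = 100: LHS = 2·100² + 100 + 1 = 20101; 20101 > 0 — holds
x = -100: LHS = 2·(-100)² + (-100) + 1 = 19901; 19901 > 0 — holds

Answer: Yes, holds for both x = 100 and x = -100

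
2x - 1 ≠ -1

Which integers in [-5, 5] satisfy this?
Holds for: {-5, -4, -3, -2, -1, 1, 2, 3, 4, 5}
Fails for: {0}

Answer: {-5, -4, -3, -2, -1, 1, 2, 3, 4, 5}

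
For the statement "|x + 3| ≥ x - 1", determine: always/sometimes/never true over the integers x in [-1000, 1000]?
Over all integers in [-1000, 1000], LHS − RHS is smallest at x = 0, where it equals 4:
x = 0: LHS = |0 + 3| = |3| = 3, RHS = 0 - 1 = -1; 3 ≥ -1 — holds
At the ends of the range:
x = -1000: LHS = |(-1000) + 3| = |-997| = 997, RHS = (-1000) - 1 = -1001; 997 ≥ -1001 — holds
x = 1000: LHS = |1000 + 3| = |1003| = 1003, RHS = 1000 - 1 = 999; 1003 ≥ 999 — holds
Hence LHS − RHS is never negative, i.e. LHS ≥ RHS throughout, so the relation holds for every integer in [-1000, 1000].

No counterexample exists.

Answer: Always true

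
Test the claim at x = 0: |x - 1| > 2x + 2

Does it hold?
x = 0: LHS = |0 - 1| = |-1| = 1, RHS = 2·0 + 2 = 2; 1 > 2 — FAILS

The relation fails at x = 0, so x = 0 is a counterexample.

Answer: No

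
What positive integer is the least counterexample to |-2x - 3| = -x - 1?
Testing positive integers:
x = 1: LHS = |-2·1 - 3| = |-5| = 5, RHS = -1 - 1 = -2; 5 = -2 — FAILS  ← smallest positive counterexample

Answer: x = 1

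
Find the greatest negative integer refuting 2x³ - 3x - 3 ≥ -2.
Testing negative integers from -1 downward:
x = -1: LHS = 2·(-1)³ - 3·(-1) - 3 = -2; -2 ≥ -2 — holds
x = -2: LHS = 2·(-2)³ - 3·(-2) - 3 = -13; -13 ≥ -2 — FAILS  ← closest negative counterexample to 0

Answer: x = -2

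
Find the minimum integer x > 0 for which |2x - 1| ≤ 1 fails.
Testing positive integers:
x = 1: LHS = |2·1 - 1| = |1| = 1; 1 ≤ 1 — holds
x = 2: LHS = |2·2 - 1| = |3| = 3; 3 ≤ 1 — FAILS  ← smallest positive counterexample

Answer: x = 2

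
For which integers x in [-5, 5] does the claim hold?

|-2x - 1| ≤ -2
An absolute value is never negative, so the left side is ≥ 0 for every x, while the right side is -2. Tightest case in [-5, 5] is x = 0:
x = 0: LHS = |-2·0 - 1| = |-1| = 1; 1 ≤ -2 — FAILS
Hence LHS − RHS is never zero or negative, i.e. LHS > RHS throughout, so the claimed relation (≤) fails for every integer in [-5, 5].

Answer: None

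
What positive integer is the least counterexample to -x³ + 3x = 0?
Testing positive integers:
x = 1: LHS = -1³ + 3·1 = 2; 2 = 0 — FAILS  ← smallest positive counterexample

Answer: x = 1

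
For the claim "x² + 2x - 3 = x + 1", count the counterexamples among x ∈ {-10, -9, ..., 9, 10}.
Counterexamples in [-10, 10]: {-10, -9, -8, -7, -6, -5, -4, -3, -2, -1, 0, 1, 2, 3, 4, 5, 6, 7, 8, 9, 10}.

Counting them gives 21 values.

Answer: 21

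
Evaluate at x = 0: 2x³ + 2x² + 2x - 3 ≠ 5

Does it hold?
x = 0: LHS = 2·0³ + 2·0² + 2·0 - 3 = -3; -3 ≠ 5 — holds

The relation is satisfied at x = 0.

Answer: Yes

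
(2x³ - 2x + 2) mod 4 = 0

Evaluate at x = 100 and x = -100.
x = 100: LHS = (2·100³ - 2·100 + 2) mod 4 = 1999802 mod 4 = 2; 2 = 0 — FAILS
x = -100: LHS = (2·(-100)³ - 2·(-100) + 2) mod 4 = (-1999798) mod 4 = 2; 2 = 0 — FAILS

Answer: No, fails for both x = 100 and x = -100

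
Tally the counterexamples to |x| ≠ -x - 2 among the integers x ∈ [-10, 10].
Over all integers in [-10, 10], LHS − RHS is always positive; it is smallest at x = 0, where it equals 2:
x = 0: LHS = |0| = 0, RHS = -0 - 2 = -2; 0 ≠ -2 — holds
At the ends of the range:
x = -10: LHS = |-10| = 10, RHS = -(-10) - 2 = 8; 10 ≠ 8 — holds
x = 10: LHS = |10| = 10, RHS = -10 - 2 = -12; 10 ≠ -12 — holds
Hence LHS − RHS is never 0, i.e. the two sides are never equal, so the relation holds for every integer in [-10, 10].

No counterexample appears in that range.

Answer: 0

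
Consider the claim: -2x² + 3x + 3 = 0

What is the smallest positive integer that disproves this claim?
Testing positive integers:
x = 1: LHS = -2·1² + 3·1 + 3 = 4; 4 = 0 — FAILS  ← smallest positive counterexample

Answer: x = 1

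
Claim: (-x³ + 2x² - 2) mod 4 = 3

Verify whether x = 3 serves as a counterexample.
Substitute x = 3 into the relation:
x = 3: LHS = (-3³ + 2·3² - 2) mod 4 = (-11) mod 4 = 1; 1 = 3 — FAILS

Since the claim fails at x = 3, this value is a counterexample.

Answer: Yes, x = 3 is a counterexample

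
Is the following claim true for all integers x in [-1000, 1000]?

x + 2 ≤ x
The claim fails at x = 0:
x = 0: LHS = 0 + 2 = 2; 2 ≤ 0 — FAILS

Because a single integer refutes it, the statement is false.

Answer: False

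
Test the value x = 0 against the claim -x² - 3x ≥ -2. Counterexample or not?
Substitute x = 0 into the relation:
x = 0: LHS = -0² - 3·0 = 0; 0 ≥ -2 — holds

The claim holds here, so x = 0 is not a counterexample. (A counterexample exists elsewhere, e.g. x = 1.)

Answer: No, x = 0 is not a counterexample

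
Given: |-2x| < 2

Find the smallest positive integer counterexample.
Testing positive integers:
x = 1: LHS = |-2·1| = |-2| = 2; 2 < 2 — FAILS  ← smallest positive counterexample

Answer: x = 1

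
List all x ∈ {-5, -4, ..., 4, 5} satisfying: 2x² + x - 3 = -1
Track d = LHS − RHS over the integers in [-5, 5]. Equality would need d = 0, but d changes sign only between consecutive integers, jumping over 0:
x = -2: LHS = 2·(-2)² + (-2) - 3 = 3; 3 = -1 — FAILS  (d = 4)
x = -1: LHS = 2·(-1)² + (-1) - 3 = -2; -2 = -1 — FAILS  (d = -1)
x = 0: LHS = 2·0² + 0 - 3 = -3; -3 = -1 — FAILS  (d = -2)
x = 1: LHS = 2·1² + 1 - 3 = 0; 0 = -1 — FAILS  (d = 1)
Away from these crossings d keeps a constant sign, and checking every integer in [-5, 5] confirms d ≠ 0 throughout. Hence the two sides are never equal, so the claimed relation (=) fails for every integer in [-5, 5].

Answer: None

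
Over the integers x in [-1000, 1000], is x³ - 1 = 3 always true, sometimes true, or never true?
Track d = LHS − RHS over the integers in [-1000, 1000]. Equality would need d = 0, but d changes sign only between consecutive integers, jumping over 0:
x = 1: LHS = 1³ - 1 = 0; 0 = 3 — FAILS  (d = -3)
x = 2: LHS = 2³ - 1 = 7; 7 = 3 — FAILS  (d = 4)
Away from these crossings d keeps a constant sign, and checking every integer in [-1000, 1000] confirms d ≠ 0 throughout. Hence the two sides are never equal, so the claimed relation (=) fails for every integer in [-1000, 1000].

No integer in the range satisfies it.

Answer: Never true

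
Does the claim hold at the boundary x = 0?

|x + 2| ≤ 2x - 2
x = 0: LHS = |0 + 2| = |2| = 2, RHS = 2·0 - 2 = -2; 2 ≤ -2 — FAILS

The relation fails at x = 0, so x = 0 is a counterexample.

Answer: No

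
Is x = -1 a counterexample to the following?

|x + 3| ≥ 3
Substitute x = -1 into the relation:
x = -1: LHS = |(-1) + 3| = |2| = 2; 2 ≥ 3 — FAILS

Since the claim fails at x = -1, this value is a counterexample.

Answer: Yes, x = -1 is a counterexample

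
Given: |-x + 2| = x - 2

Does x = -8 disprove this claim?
Substitute x = -8 into the relation:
x = -8: LHS = |-(-8) + 2| = |10| = 10, RHS = (-8) - 2 = -10; 10 = -10 — FAILS

Since the claim fails at x = -8, this value is a counterexample.

Answer: Yes, x = -8 is a counterexample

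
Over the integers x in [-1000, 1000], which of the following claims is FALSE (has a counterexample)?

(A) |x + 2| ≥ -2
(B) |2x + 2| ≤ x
(A) An absolute value is never negative, so the left side is ≥ 0 for every x, while the right side is -2. Tightest case in [-1000, 1000] is x = -2:
x = -2: LHS = |(-2) + 2| = |0| = 0; 0 ≥ -2 — holds
Hence LHS − RHS is never negative, i.e. LHS ≥ RHS throughout, so the relation holds for every integer in [-1000, 1000].

(B) x = 0: LHS = |2·0 + 2| = |2| = 2; 2 ≤ 0 — FAILS

Only (B) has a counterexample.

Answer: B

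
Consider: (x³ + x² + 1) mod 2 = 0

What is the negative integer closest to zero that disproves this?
Testing negative integers from -1 downward:
x = -1: LHS = ((-1)³ + (-1)² + 1) mod 2 = 1 mod 2 = 1; 1 = 0 — FAILS  ← closest negative counterexample to 0

Answer: x = -1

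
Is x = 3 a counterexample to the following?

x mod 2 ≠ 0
Substitute x = 3 into the relation:
x = 3: LHS = 3 mod 2 = 1; 1 ≠ 0 — holds

The claim holds here, so x = 3 is not a counterexample. (A counterexample exists elsewhere, e.g. x = 0.)

Answer: No, x = 3 is not a counterexample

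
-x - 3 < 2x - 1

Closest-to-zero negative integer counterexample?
Testing negative integers from -1 downward:
x = -1: LHS = -(-1) - 3 = -2, RHS = 2·(-1) - 1 = -3; -2 < -3 — FAILS  ← closest negative counterexample to 0

Answer: x = -1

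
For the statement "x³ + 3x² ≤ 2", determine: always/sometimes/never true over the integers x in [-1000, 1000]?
Holds at x = 0: LHS = 0³ + 3·0² = 0; 0 ≤ 2 — holds
Fails at x = 1: LHS = 1³ + 3·1² = 4; 4 ≤ 2 — FAILS
It is satisfied by some integers in the range but not all.

Answer: Sometimes true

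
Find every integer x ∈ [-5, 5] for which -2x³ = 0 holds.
Holds for: {0}
Fails for: {-5, -4, -3, -2, -1, 1, 2, 3, 4, 5}

Answer: {0}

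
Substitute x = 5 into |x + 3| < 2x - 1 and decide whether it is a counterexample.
Substitute x = 5 into the relation:
x = 5: LHS = |5 + 3| = |8| = 8, RHS = 2·5 - 1 = 9; 8 < 9 — holds

The claim holds here, so x = 5 is not a counterexample. (A counterexample exists elsewhere, e.g. x = 0.)

Answer: No, x = 5 is not a counterexample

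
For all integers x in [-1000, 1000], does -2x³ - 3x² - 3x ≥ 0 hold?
The claim fails at x = 1:
x = 1: LHS = -2·1³ - 3·1² - 3·1 = -8; -8 ≥ 0 — FAILS

Because a single integer refutes it, the statement is false.

Answer: False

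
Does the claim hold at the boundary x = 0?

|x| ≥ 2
x = 0: LHS = |0| = 0; 0 ≥ 2 — FAILS

The relation fails at x = 0, so x = 0 is a counterexample.

Answer: No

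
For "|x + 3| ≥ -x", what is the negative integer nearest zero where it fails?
Testing negative integers from -1 downward:
x = -1: LHS = |(-1) + 3| = |2| = 2, RHS = -(-1) = 1; 2 ≥ 1 — holds
x = -2: LHS = |(-2) + 3| = |1| = 1, RHS = -(-2) = 2; 1 ≥ 2 — FAILS  ← closest negative counterexample to 0

Answer: x = -2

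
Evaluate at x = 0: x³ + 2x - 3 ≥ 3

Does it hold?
x = 0: LHS = 0³ + 2·0 - 3 = -3; -3 ≥ 3 — FAILS

The relation fails at x = 0, so x = 0 is a counterexample.

Answer: No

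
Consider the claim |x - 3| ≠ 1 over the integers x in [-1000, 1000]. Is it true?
The claim fails at x = 2:
x = 2: LHS = |2 - 3| = |-1| = 1; 1 ≠ 1 — FAILS

Because a single integer refutes it, the statement is false.

Answer: False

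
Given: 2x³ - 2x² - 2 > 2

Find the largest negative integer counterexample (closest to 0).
Testing negative integers from -1 downward:
x = -1: LHS = 2·(-1)³ - 2·(-1)² - 2 = -6; -6 > 2 — FAILS  ← closest negative counterexample to 0

Answer: x = -1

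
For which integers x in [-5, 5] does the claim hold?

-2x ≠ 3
Track d = LHS − RHS over the integers in [-5, 5]. Equality would need d = 0, but d changes sign only between consecutive integers, jumping over 0:
x = -2: LHS = -2·(-2) = 4; 4 ≠ 3 — holds  (d = 1)
x = -1: LHS = -2·(-1) = 2; 2 ≠ 3 — holds  (d = -1)
Away from these crossings d keeps a constant sign, and checking every integer in [-5, 5] confirms d ≠ 0 throughout. Hence the two sides are never equal, so the relation holds for every integer in [-5, 5].

Answer: All integers in [-5, 5]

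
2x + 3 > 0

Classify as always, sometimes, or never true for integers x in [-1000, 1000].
Holds at x = 0: LHS = 2·0 + 3 = 3; 3 > 0 — holds
Fails at x = -2: LHS = 2·(-2) + 3 = -1; -1 > 0 — FAILS
It is satisfied by some integers in the range but not all.

Answer: Sometimes true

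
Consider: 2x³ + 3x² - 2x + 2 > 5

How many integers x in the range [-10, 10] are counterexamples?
Counterexamples in [-10, 10]: {-10, -9, -8, -7, -6, -5, -4, -3, -2, -1, 0, 1}.

Counting them gives 12 values.

Answer: 12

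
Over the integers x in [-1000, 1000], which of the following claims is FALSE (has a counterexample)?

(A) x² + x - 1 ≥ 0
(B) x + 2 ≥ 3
(A) x = 0: LHS = 0² + 0 - 1 = -1; -1 ≥ 0 — FAILS
(B) x = 0: LHS = 0 + 2 = 2; 2 ≥ 3 — FAILS

Answer: Both A and B are false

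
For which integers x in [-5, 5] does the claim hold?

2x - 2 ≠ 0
Holds for: {-5, -4, -3, -2, -1, 0, 2, 3, 4, 5}
Fails for: {1}

Answer: {-5, -4, -3, -2, -1, 0, 2, 3, 4, 5}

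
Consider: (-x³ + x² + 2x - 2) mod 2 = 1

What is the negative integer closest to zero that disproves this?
Testing negative integers from -1 downward:
x = -1: LHS = (-(-1)³ + (-1)² + 2·(-1) - 2) mod 2 = (-2) mod 2 = 0; 0 = 1 — FAILS  ← closest negative counterexample to 0

Answer: x = -1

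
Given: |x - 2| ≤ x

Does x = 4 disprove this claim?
Substitute x = 4 into the relation:
x = 4: LHS = |4 - 2| = |2| = 2; 2 ≤ 4 — holds

The claim holds here, so x = 4 is not a counterexample. (A counterexample exists elsewhere, e.g. x = 0.)

Answer: No, x = 4 is not a counterexample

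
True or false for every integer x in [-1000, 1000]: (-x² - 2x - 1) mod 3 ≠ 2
The claim fails at x = 0:
x = 0: LHS = (-0² - 2·0 - 1) mod 3 = (-1) mod 3 = 2; 2 ≠ 2 — FAILS

Because a single integer refutes it, the statement is false.

Answer: False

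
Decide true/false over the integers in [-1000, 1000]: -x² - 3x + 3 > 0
The claim fails at x = 1:
x = 1: LHS = -1² - 3·1 + 3 = -1; -1 > 0 — FAILS

Because a single integer refutes it, the statement is false.

Answer: False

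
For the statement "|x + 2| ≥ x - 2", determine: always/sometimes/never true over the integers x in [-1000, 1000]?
Over all integers in [-1000, 1000], LHS − RHS is smallest at x = 0, where it equals 4:
x = 0: LHS = |0 + 2| = |2| = 2, RHS = 0 - 2 = -2; 2 ≥ -2 — holds
At the ends of the range:
x = -1000: LHS = |(-1000) + 2| = |-998| = 998, RHS = (-1000) - 2 = -1002; 998 ≥ -1002 — holds
x = 1000: LHS = |1000 + 2| = |1002| = 1002, RHS = 1000 - 2 = 998; 1002 ≥ 998 — holds
Hence LHS − RHS is never negative, i.e. LHS ≥ RHS throughout, so the relation holds for every integer in [-1000, 1000].

No counterexample exists.

Answer: Always true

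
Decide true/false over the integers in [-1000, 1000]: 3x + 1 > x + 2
The claim fails at x = 0:
x = 0: LHS = 3·0 + 1 = 1, RHS = 0 + 2 = 2; 1 > 2 — FAILS

Because a single integer refutes it, the statement is false.

Answer: False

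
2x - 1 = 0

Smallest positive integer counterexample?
Testing positive integers:
x = 1: LHS = 2·1 - 1 = 1; 1 = 0 — FAILS  ← smallest positive counterexample

Answer: x = 1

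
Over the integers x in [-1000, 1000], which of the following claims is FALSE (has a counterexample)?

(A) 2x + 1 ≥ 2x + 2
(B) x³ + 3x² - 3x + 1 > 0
(A) x = 0: LHS = 2·0 + 1 = 1, RHS = 2·0 + 2 = 2; 1 ≥ 2 — FAILS
(B) x = -4: LHS = (-4)³ + 3·(-4)² - 3·(-4) + 1 = -3; -3 > 0 — FAILS

Answer: Both A and B are false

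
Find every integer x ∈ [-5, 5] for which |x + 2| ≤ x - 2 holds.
Over all integers in [-5, 5], LHS − RHS is smallest at x = 0, where it equals 4:
x = 0: LHS = |0 + 2| = |2| = 2, RHS = 0 - 2 = -2; 2 ≤ -2 — FAILS
At the ends of the range:
x = -5: LHS = |(-5) + 2| = |-3| = 3, RHS = (-5) - 2 = -7; 3 ≤ -7 — FAILS
x = 5: LHS = |5 + 2| = |7| = 7, RHS = 5 - 2 = 3; 7 ≤ 3 — FAILS
Hence LHS − RHS is never zero or negative, i.e. LHS > RHS throughout, so the claimed relation (≤) fails for every integer in [-5, 5].

Answer: None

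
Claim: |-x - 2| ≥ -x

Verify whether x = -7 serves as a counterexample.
Substitute x = -7 into the relation:
x = -7: LHS = |-(-7) - 2| = |5| = 5, RHS = -(-7) = 7; 5 ≥ 7 — FAILS

Since the claim fails at x = -7, this value is a counterexample.

Answer: Yes, x = -7 is a counterexample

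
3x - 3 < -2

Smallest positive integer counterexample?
Testing positive integers:
x = 1: LHS = 3·1 - 3 = 0; 0 < -2 — FAILS  ← smallest positive counterexample

Answer: x = 1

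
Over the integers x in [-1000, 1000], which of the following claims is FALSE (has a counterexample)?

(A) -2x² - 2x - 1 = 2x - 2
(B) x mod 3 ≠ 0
(A) x = 0: LHS = -2·0² - 2·0 - 1 = -1, RHS = 2·0 - 2 = -2; -1 = -2 — FAILS
(B) x = 0: LHS = 0 mod 3 = 0; 0 ≠ 0 — FAILS

Answer: Both A and B are false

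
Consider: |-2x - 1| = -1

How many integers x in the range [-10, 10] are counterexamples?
Counterexamples in [-10, 10]: {-10, -9, -8, -7, -6, -5, -4, -3, -2, -1, 0, 1, 2, 3, 4, 5, 6, 7, 8, 9, 10}.

Counting them gives 21 values.

Answer: 21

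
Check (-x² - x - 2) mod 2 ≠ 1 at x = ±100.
x = 100: LHS = (-100² - 100 - 2) mod 2 = (-10102) mod 2 = 0; 0 ≠ 1 — holds
x = -100: LHS = (-(-100)² - (-100) - 2) mod 2 = (-9902) mod 2 = 0; 0 ≠ 1 — holds

Answer: Yes, holds for both x = 100 and x = -100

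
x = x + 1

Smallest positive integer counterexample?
Testing positive integers:
x = 1: RHS = 1 + 1 = 2; 1 = 2 — FAILS  ← smallest positive counterexample

Answer: x = 1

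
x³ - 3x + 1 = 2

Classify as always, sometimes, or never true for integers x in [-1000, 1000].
Track d = LHS − RHS over the integers in [-1000, 1000]. Equality would need d = 0, but d changes sign only between consecutive integers, jumping over 0:
x = -2: LHS = (-2)³ - 3·(-2) + 1 = -1; -1 = 2 — FAILS  (d = -3)
x = -1: LHS = (-1)³ - 3·(-1) + 1 = 3; 3 = 2 — FAILS  (d = 1)
x = -1: LHS = (-1)³ - 3·(-1) + 1 = 3; 3 = 2 — FAILS  (d = 1)
x = 0: LHS = 0³ - 3·0 + 1 = 1; 1 = 2 — FAILS  (d = -1)
x = 1: LHS = 1³ - 3·1 + 1 = -1; -1 = 2 — FAILS  (d = -3)
x = 2: LHS = 2³ - 3·2 + 1 = 3; 3 = 2 — FAILS  (d = 1)
Away from these crossings d keeps a constant sign, and checking every integer in [-1000, 1000] confirms d ≠ 0 throughout. Hence the two sides are never equal, so the claimed relation (=) fails for every integer in [-1000, 1000].

No integer in the range satisfies it.

Answer: Never true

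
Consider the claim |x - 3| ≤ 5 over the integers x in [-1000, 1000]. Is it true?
The claim fails at x = -3:
x = -3: LHS = |(-3) - 3| = |-6| = 6; 6 ≤ 5 — FAILS

Because a single integer refutes it, the statement is false.

Answer: False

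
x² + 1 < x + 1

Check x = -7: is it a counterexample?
Substitute x = -7 into the relation:
x = -7: LHS = (-7)² + 1 = 50, RHS = (-7) + 1 = -6; 50 < -6 — FAILS

Since the claim fails at x = -7, this value is a counterexample.

Answer: Yes, x = -7 is a counterexample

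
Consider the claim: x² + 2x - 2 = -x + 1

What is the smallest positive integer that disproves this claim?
Testing positive integers:
x = 1: LHS = 1² + 2·1 - 2 = 1, RHS = -1 + 1 = 0; 1 = 0 — FAILS  ← smallest positive counterexample

Answer: x = 1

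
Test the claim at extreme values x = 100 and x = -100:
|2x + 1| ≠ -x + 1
x = 100: LHS = |2·100 + 1| = |201| = 201, RHS = -100 + 1 = -99; 201 ≠ -99 — holds
x = -100: LHS = |2·(-100) + 1| = |-199| = 199, RHS = -(-100) + 1 = 101; 199 ≠ 101 — holds

Answer: Yes, holds for both x = 100 and x = -100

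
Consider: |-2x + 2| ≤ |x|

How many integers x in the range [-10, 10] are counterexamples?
Counterexamples in [-10, 10]: {-10, -9, -8, -7, -6, -5, -4, -3, -2, -1, 0, 3, 4, 5, 6, 7, 8, 9, 10}.

Counting them gives 19 values.

Answer: 19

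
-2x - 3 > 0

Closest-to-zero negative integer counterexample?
Testing negative integers from -1 downward:
x = -1: LHS = -2·(-1) - 3 = -1; -1 > 0 — FAILS  ← closest negative counterexample to 0

Answer: x = -1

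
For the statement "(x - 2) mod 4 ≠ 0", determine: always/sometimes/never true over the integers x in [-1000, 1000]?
Holds at x = 0: LHS = (0 - 2) mod 4 = (-2) mod 4 = 2; 2 ≠ 0 — holds
Fails at x = 2: LHS = (2 - 2) mod 4 = 0 mod 4 = 0; 0 ≠ 0 — FAILS
It is satisfied by some integers in the range but not all.

Answer: Sometimes true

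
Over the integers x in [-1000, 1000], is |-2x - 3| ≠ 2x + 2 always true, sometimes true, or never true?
Over all integers in [-1000, 1000], LHS − RHS is always positive; it is smallest at x = 0, where it equals 1:
x = 0: LHS = |-2·0 - 3| = |-3| = 3, RHS = 2·0 + 2 = 2; 3 ≠ 2 — holds
At the ends of the range:
x = -1000: LHS = |-2·(-1000) - 3| = |1997| = 1997, RHS = 2·(-1000) + 2 = -1998; 1997 ≠ -1998 — holds
x = 1000: LHS = |-2·1000 - 3| = |-2003| = 2003, RHS = 2·1000 + 2 = 2002; 2003 ≠ 2002 — holds
Hence LHS − RHS is never 0, i.e. the two sides are never equal, so the relation holds for every integer in [-1000, 1000].

No counterexample exists.

Answer: Always true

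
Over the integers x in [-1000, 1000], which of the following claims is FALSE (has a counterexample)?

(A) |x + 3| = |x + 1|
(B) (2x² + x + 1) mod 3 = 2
(A) x = 0: LHS = |0 + 3| = |3| = 3, RHS = |0 + 1| = |1| = 1; 3 = 1 — FAILS
(B) x = 0: LHS = (2·0² + 0 + 1) mod 3 = 1 mod 3 = 1; 1 = 2 — FAILS

Answer: Both A and B are false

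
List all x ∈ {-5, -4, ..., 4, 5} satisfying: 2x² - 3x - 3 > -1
Holds for: {-5, -4, -3, -2, -1, 3, 4, 5}
Fails for: {0, 1, 2}

Answer: {-5, -4, -3, -2, -1, 3, 4, 5}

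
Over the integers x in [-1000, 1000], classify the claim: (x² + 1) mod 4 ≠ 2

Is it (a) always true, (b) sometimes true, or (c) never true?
Holds at x = 0: LHS = (0² + 1) mod 4 = 1 mod 4 = 1; 1 ≠ 2 — holds
Fails at x = 1: LHS = (1² + 1) mod 4 = 2 mod 4 = 2; 2 ≠ 2 — FAILS
It is satisfied by some integers in the range but not all.

Answer: Sometimes true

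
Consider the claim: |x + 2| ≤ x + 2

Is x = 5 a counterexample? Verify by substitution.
Substitute x = 5 into the relation:
x = 5: LHS = |5 + 2| = |7| = 7, RHS = 5 + 2 = 7; 7 ≤ 7 — holds

The claim holds here, so x = 5 is not a counterexample. (A counterexample exists elsewhere, e.g. x = -3.)

Answer: No, x = 5 is not a counterexample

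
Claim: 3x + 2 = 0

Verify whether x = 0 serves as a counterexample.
Substitute x = 0 into the relation:
x = 0: LHS = 3·0 + 2 = 2; 2 = 0 — FAILS

Since the claim fails at x = 0, this value is a counterexample.

Answer: Yes, x = 0 is a counterexample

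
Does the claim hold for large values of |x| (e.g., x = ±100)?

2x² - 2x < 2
x = 100: LHS = 2·100² - 2·100 = 19800; 19800 < 2 — FAILS
x = -100: LHS = 2·(-100)² - 2·(-100) = 20200; 20200 < 2 — FAILS

Answer: No, fails for both x = 100 and x = -100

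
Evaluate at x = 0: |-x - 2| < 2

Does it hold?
x = 0: LHS = |-0 - 2| = |-2| = 2; 2 < 2 — FAILS

The relation fails at x = 0, so x = 0 is a counterexample.

Answer: No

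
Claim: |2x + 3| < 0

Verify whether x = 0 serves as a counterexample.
Substitute x = 0 into the relation:
x = 0: LHS = |2·0 + 3| = |3| = 3; 3 < 0 — FAILS

Since the claim fails at x = 0, this value is a counterexample.

Answer: Yes, x = 0 is a counterexample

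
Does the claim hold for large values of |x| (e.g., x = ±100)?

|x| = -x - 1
x = 100: LHS = |100| = 100, RHS = -100 - 1 = -101; 100 = -101 — FAILS
x = -100: LHS = |-100| = 100, RHS = -(-100) - 1 = 99; 100 = 99 — FAILS

Answer: No, fails for both x = 100 and x = -100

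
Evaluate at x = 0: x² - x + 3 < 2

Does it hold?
x = 0: LHS = 0² - 0 + 3 = 3; 3 < 2 — FAILS

The relation fails at x = 0, so x = 0 is a counterexample.

Answer: No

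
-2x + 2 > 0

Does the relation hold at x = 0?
x = 0: LHS = -2·0 + 2 = 2; 2 > 0 — holds

The relation is satisfied at x = 0.

Answer: Yes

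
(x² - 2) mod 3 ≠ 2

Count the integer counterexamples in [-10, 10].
Counterexamples in [-10, 10]: {-10, -8, -7, -5, -4, -2, -1, 1, 2, 4, 5, 7, 8, 10}.

Counting them gives 14 values.

Answer: 14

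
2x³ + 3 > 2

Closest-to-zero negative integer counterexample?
Testing negative integers from -1 downward:
x = -1: LHS = 2·(-1)³ + 3 = 1; 1 > 2 — FAILS  ← closest negative counterexample to 0

Answer: x = -1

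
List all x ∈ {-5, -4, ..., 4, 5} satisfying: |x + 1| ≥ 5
Holds for: {4, 5}
Fails for: {-5, -4, -3, -2, -1, 0, 1, 2, 3}

Answer: {4, 5}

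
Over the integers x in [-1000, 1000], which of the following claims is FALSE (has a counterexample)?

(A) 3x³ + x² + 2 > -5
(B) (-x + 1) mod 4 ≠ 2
(A) x = -2: LHS = 3·(-2)³ + (-2)² + 2 = -18; -18 > -5 — FAILS
(B) x = -1: LHS = (-(-1) + 1) mod 4 = 2 mod 4 = 2; 2 ≠ 2 — FAILS

Answer: Both A and B are false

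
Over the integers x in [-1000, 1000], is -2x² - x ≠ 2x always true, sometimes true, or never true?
Holds at x = 1: LHS = -2·1² - 1 = -3, RHS = 2·1 = 2; -3 ≠ 2 — holds
Fails at x = 0: LHS = -2·0² - 0 = 0, RHS = 2·0 = 0; 0 ≠ 0 — FAILS
It is satisfied by some integers in the range but not all.

Answer: Sometimes true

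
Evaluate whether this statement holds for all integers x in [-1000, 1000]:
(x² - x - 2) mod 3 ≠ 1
The claim fails at x = 0:
x = 0: LHS = (0² - 0 - 2) mod 3 = (-2) mod 3 = 1; 1 ≠ 1 — FAILS

Because a single integer refutes it, the statement is false.

Answer: False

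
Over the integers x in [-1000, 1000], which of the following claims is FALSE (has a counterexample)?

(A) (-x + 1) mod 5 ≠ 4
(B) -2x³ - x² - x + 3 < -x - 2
(A) x = 2: LHS = (-2 + 1) mod 5 = (-1) mod 5 = 4; 4 ≠ 4 — FAILS
(B) x = 0: LHS = -2·0³ - 0² - 0 + 3 = 3, RHS = -0 - 2 = -2; 3 < -2 — FAILS

Answer: Both A and B are false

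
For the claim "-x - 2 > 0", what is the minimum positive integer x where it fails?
Testing positive integers:
x = 1: LHS = -1 - 2 = -3; -3 > 0 — FAILS  ← smallest positive counterexample

Answer: x = 1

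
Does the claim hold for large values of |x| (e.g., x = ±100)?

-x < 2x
x = 100: RHS = 2·100 = 200; -100 < 200 — holds
x = -100: LHS = -(-100) = 100, RHS = 2·(-100) = -200; 100 < -200 — FAILS

Answer: Partially: holds for x = 100, fails for x = -100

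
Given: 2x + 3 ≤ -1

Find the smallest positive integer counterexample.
Testing positive integers:
x = 1: LHS = 2·1 + 3 = 5; 5 ≤ -1 — FAILS  ← smallest positive counterexample

Answer: x = 1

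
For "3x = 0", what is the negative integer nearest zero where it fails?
Testing negative integers from -1 downward:
x = -1: LHS = 3·(-1) = -3; -3 = 0 — FAILS  ← closest negative counterexample to 0

Answer: x = -1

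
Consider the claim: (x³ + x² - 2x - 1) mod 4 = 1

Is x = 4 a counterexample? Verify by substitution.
Substitute x = 4 into the relation:
x = 4: LHS = (4³ + 4² - 2·4 - 1) mod 4 = 71 mod 4 = 3; 3 = 1 — FAILS

Since the claim fails at x = 4, this value is a counterexample.

Answer: Yes, x = 4 is a counterexample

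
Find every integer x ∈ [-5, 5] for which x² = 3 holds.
Track d = LHS − RHS over the integers in [-5, 5]. Equality would need d = 0, but d changes sign only between consecutive integers, jumping over 0:
x = -2: LHS = (-2)² = 4; 4 = 3 — FAILS  (d = 1)
x = -1: LHS = (-1)² = 1; 1 = 3 — FAILS  (d = -2)
x = 1: LHS = 1² = 1; 1 = 3 — FAILS  (d = -2)
x = 2: LHS = 2² = 4; 4 = 3 — FAILS  (d = 1)
Away from these crossings d keeps a constant sign, and checking every integer in [-5, 5] confirms d ≠ 0 throughout. Hence the two sides are never equal, so the claimed relation (=) fails for every integer in [-5, 5].

Answer: None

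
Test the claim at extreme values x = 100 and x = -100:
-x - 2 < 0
x = 100: LHS = -100 - 2 = -102; -102 < 0 — holds
x = -100: LHS = -(-100) - 2 = 98; 98 < 0 — FAILS

Answer: Partially: holds for x = 100, fails for x = -100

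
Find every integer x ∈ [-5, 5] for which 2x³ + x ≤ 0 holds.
Holds for: {-5, -4, -3, -2, -1, 0}
Fails for: {1, 2, 3, 4, 5}

Answer: {-5, -4, -3, -2, -1, 0}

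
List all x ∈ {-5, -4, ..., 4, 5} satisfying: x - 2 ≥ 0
Holds for: {2, 3, 4, 5}
Fails for: {-5, -4, -3, -2, -1, 0, 1}

Answer: {2, 3, 4, 5}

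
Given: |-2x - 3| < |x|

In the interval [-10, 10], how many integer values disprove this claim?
Counterexamples in [-10, 10]: {-10, -9, -8, -7, -6, -5, -4, -3, -1, 0, 1, 2, 3, 4, 5, 6, 7, 8, 9, 10}.

Counting them gives 20 values.

Answer: 20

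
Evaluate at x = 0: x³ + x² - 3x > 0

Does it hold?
x = 0: LHS = 0³ + 0² - 3·0 = 0; 0 > 0 — FAILS

The relation fails at x = 0, so x = 0 is a counterexample.

Answer: No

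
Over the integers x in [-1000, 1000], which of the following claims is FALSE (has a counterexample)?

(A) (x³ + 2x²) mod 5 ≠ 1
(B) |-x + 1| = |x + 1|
(A) x = -1: LHS = ((-1)³ + 2·(-1)²) mod 5 = 1 mod 5 = 1; 1 ≠ 1 — FAILS
(B) x = 1: LHS = |-1 + 1| = |0| = 0, RHS = |1 + 1| = |2| = 2; 0 = 2 — FAILS

Answer: Both A and B are false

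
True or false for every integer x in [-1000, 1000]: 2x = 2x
LHS − RHS = 0 at every integer in [-1000, 1000]; the two sides always agree. For instance:
x = -1000: LHS = 2·(-1000) = -2000, RHS = 2·(-1000) = -2000; -2000 = -2000 — holds
x = 0: LHS = 2·0 = 0, RHS = 2·0 = 0; 0 = 0 — holds
x = 1000: LHS = 2·1000 = 2000, RHS = 2·1000 = 2000; 2000 = 2000 — holds
The sides are never unequal, so the relation holds for every integer in [-1000, 1000].

No counterexample exists.

Answer: True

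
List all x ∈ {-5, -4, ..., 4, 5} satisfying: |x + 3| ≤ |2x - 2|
Holds for: {-5, -4, -3, -2, -1, 5}
Fails for: {0, 1, 2, 3, 4}

Answer: {-5, -4, -3, -2, -1, 5}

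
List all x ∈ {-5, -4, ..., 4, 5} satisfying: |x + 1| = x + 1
Holds for: {-1, 0, 1, 2, 3, 4, 5}
Fails for: {-5, -4, -3, -2}

Answer: {-1, 0, 1, 2, 3, 4, 5}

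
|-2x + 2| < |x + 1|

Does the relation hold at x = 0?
x = 0: LHS = |-2·0 + 2| = |2| = 2, RHS = |0 + 1| = |1| = 1; 2 < 1 — FAILS

The relation fails at x = 0, so x = 0 is a counterexample.

Answer: No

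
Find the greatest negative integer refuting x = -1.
Testing negative integers from -1 downward:
x = -1: -1 = -1 — holds
x = -2: -2 = -1 — FAILS  ← closest negative counterexample to 0

Answer: x = -2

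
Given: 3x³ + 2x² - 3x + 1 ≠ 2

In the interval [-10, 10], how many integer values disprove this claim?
Track d = LHS − RHS over the integers in [-10, 10]. Equality would need d = 0, but d changes sign only between consecutive integers, jumping over 0:
x = -2: LHS = 3·(-2)³ + 2·(-2)² - 3·(-2) + 1 = -9; -9 ≠ 2 — holds  (d = -11)
x = -1: LHS = 3·(-1)³ + 2·(-1)² - 3·(-1) + 1 = 3; 3 ≠ 2 — holds  (d = 1)
x = -1: LHS = 3·(-1)³ + 2·(-1)² - 3·(-1) + 1 = 3; 3 ≠ 2 — holds  (d = 1)
x = 0: LHS = 3·0³ + 2·0² - 3·0 + 1 = 1; 1 ≠ 2 — holds  (d = -1)
x = 0: LHS = 3·0³ + 2·0² - 3·0 + 1 = 1; 1 ≠ 2 — holds  (d = -1)
x = 1: LHS = 3·1³ + 2·1² - 3·1 + 1 = 3; 3 ≠ 2 — holds  (d = 1)
Away from these crossings d keeps a constant sign, and checking every integer in [-10, 10] confirms d ≠ 0 throughout. Hence the two sides are never equal, so the relation holds for every integer in [-10, 10].

No counterexample appears in that range.

Answer: 0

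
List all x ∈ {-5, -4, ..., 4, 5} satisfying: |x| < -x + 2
Holds for: {-5, -4, -3, -2, -1, 0}
Fails for: {1, 2, 3, 4, 5}

Answer: {-5, -4, -3, -2, -1, 0}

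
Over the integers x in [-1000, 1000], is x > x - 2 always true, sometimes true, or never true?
Over all integers in [-1000, 1000], LHS − RHS is smallest at x = 0, where it equals 2:
x = 0: RHS = 0 - 2 = -2; 0 > -2 — holds
At the ends of the range:
x = -1000: RHS = (-1000) - 2 = -1002; -1000 > -1002 — holds
x = 1000: RHS = 1000 - 2 = 998; 1000 > 998 — holds
Hence LHS − RHS is never zero or negative, i.e. LHS > RHS throughout, so the relation holds for every integer in [-1000, 1000].

No counterexample exists.

Answer: Always true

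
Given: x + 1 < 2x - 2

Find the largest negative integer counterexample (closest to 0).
Testing negative integers from -1 downward:
x = -1: LHS = (-1) + 1 = 0, RHS = 2·(-1) - 2 = -4; 0 < -4 — FAILS  ← closest negative counterexample to 0

Answer: x = -1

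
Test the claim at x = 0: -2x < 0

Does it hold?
x = 0: LHS = -2·0 = 0; 0 < 0 — FAILS

The relation fails at x = 0, so x = 0 is a counterexample.

Answer: No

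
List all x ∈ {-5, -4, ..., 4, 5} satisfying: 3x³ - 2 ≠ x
Holds for: {-5, -4, -3, -2, -1, 0, 2, 3, 4, 5}
Fails for: {1}

Answer: {-5, -4, -3, -2, -1, 0, 2, 3, 4, 5}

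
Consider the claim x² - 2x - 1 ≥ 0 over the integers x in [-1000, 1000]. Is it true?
The claim fails at x = 0:
x = 0: LHS = 0² - 2·0 - 1 = -1; -1 ≥ 0 — FAILS

Because a single integer refutes it, the statement is false.

Answer: False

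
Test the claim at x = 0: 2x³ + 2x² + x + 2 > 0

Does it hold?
x = 0: LHS = 2·0³ + 2·0² + 0 + 2 = 2; 2 > 0 — holds

The relation is satisfied at x = 0.

Answer: Yes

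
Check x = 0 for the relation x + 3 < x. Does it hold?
x = 0: LHS = 0 + 3 = 3; 3 < 0 — FAILS

The relation fails at x = 0, so x = 0 is a counterexample.

Answer: No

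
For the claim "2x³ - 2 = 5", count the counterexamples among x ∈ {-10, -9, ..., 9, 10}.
Counterexamples in [-10, 10]: {-10, -9, -8, -7, -6, -5, -4, -3, -2, -1, 0, 1, 2, 3, 4, 5, 6, 7, 8, 9, 10}.

Counting them gives 21 values.

Answer: 21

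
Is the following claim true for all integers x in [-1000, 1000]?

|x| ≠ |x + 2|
The claim fails at x = -1:
x = -1: LHS = |-1| = 1, RHS = |(-1) + 2| = |1| = 1; 1 ≠ 1 — FAILS

Because a single integer refutes it, the statement is false.

Answer: False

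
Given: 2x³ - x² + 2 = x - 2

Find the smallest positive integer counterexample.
Testing positive integers:
x = 1: LHS = 2·1³ - 1² + 2 = 3, RHS = 1 - 2 = -1; 3 = -1 — FAILS  ← smallest positive counterexample

Answer: x = 1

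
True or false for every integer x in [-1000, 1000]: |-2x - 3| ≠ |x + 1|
The claim fails at x = -2:
x = -2: LHS = |-2·(-2) - 3| = |1| = 1, RHS = |(-2) + 1| = |-1| = 1; 1 ≠ 1 — FAILS

Because a single integer refutes it, the statement is false.

Answer: False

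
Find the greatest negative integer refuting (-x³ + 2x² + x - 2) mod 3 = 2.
Testing negative integers from -1 downward:
x = -1: LHS = (-(-1)³ + 2·(-1)² + (-1) - 2) mod 3 = 0 mod 3 = 0; 0 = 2 — FAILS  ← closest negative counterexample to 0

Answer: x = -1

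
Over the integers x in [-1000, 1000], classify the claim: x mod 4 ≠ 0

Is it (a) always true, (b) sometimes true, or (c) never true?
Holds at x = 1: LHS = 1 mod 4 = 1; 1 ≠ 0 — holds
Fails at x = 0: LHS = 0 mod 4 = 0; 0 ≠ 0 — FAILS
It is satisfied by some integers in the range but not all.

Answer: Sometimes true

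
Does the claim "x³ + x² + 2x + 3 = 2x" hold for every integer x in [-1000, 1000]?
The claim fails at x = 0:
x = 0: LHS = 0³ + 0² + 2·0 + 3 = 3, RHS = 2·0 = 0; 3 = 0 — FAILS

Because a single integer refutes it, the statement is false.

Answer: False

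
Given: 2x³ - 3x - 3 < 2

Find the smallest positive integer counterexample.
Testing positive integers:
x = 1: LHS = 2·1³ - 3·1 - 3 = -4; -4 < 2 — holds
x = 2: LHS = 2·2³ - 3·2 - 3 = 7; 7 < 2 — FAILS  ← smallest positive counterexample

Answer: x = 2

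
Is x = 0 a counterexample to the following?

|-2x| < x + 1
Substitute x = 0 into the relation:
x = 0: LHS = |-2·0| = |0| = 0, RHS = 0 + 1 = 1; 0 < 1 — holds

The claim holds here, so x = 0 is not a counterexample. (A counterexample exists elsewhere, e.g. x = 1.)

Answer: No, x = 0 is not a counterexample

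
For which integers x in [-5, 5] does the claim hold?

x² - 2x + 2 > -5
Over all integers in [-5, 5], LHS − RHS is smallest at x = 1, where it equals 6:
x = 1: LHS = 1² - 2·1 + 2 = 1; 1 > -5 — holds
At the ends of the range:
x = -5: LHS = (-5)² - 2·(-5) + 2 = 37; 37 > -5 — holds
x = 5: LHS = 5² - 2·5 + 2 = 17; 17 > -5 — holds
Hence LHS − RHS is never zero or negative, i.e. LHS > RHS throughout, so the relation holds for every integer in [-5, 5].

Answer: All integers in [-5, 5]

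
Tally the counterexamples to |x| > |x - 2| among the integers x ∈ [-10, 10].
Counterexamples in [-10, 10]: {-10, -9, -8, -7, -6, -5, -4, -3, -2, -1, 0, 1}.

Counting them gives 12 values.

Answer: 12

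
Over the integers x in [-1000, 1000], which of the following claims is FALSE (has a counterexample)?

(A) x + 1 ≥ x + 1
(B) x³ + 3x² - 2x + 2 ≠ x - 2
(A) Over all integers in [-1000, 1000], LHS − RHS is smallest at x = 0, where it equals 0:
x = 0: LHS = 0 + 1 = 1, RHS = 0 + 1 = 1; 1 ≥ 1 — holds
At the ends of the range:
x = -1000: LHS = (-1000) + 1 = -999, RHS = (-1000) + 1 = -999; -999 ≥ -999 — holds
x = 1000: LHS = 1000 + 1 = 1001, RHS = 1000 + 1 = 1001; 1001 ≥ 1001 — holds
Hence LHS − RHS is never negative, i.e. LHS ≥ RHS throughout, so the relation holds for every integer in [-1000, 1000].

(B) x = -4: LHS = (-4)³ + 3·(-4)² - 2·(-4) + 2 = -6, RHS = (-4) - 2 = -6; -6 ≠ -6 — FAILS

Only (B) has a counterexample.

Answer: B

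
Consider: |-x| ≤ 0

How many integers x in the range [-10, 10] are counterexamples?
Counterexamples in [-10, 10]: {-10, -9, -8, -7, -6, -5, -4, -3, -2, -1, 1, 2, 3, 4, 5, 6, 7, 8, 9, 10}.

Counting them gives 20 values.

Answer: 20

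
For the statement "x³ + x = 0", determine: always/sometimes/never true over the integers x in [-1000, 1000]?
Holds at x = 0: LHS = 0³ + 0 = 0; 0 = 0 — holds
Fails at x = 1: LHS = 1³ + 1 = 2; 2 = 0 — FAILS
It is satisfied by some integers in the range but not all.

Answer: Sometimes true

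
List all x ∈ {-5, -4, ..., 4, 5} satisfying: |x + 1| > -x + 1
Holds for: {1, 2, 3, 4, 5}
Fails for: {-5, -4, -3, -2, -1, 0}

Answer: {1, 2, 3, 4, 5}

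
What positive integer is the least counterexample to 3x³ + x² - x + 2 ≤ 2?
Testing positive integers:
x = 1: LHS = 3·1³ + 1² - 1 + 2 = 5; 5 ≤ 2 — FAILS  ← smallest positive counterexample

Answer: x = 1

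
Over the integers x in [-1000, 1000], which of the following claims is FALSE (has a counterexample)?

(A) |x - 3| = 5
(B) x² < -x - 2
(A) x = 0: LHS = |0 - 3| = |-3| = 3; 3 = 5 — FAILS
(B) x = 0: LHS = 0² = 0, RHS = -0 - 2 = -2; 0 < -2 — FAILS

Answer: Both A and B are false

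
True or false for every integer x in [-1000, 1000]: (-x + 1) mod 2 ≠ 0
The claim fails at x = 1:
x = 1: LHS = (-1 + 1) mod 2 = 0 mod 2 = 0; 0 ≠ 0 — FAILS

Because a single integer refutes it, the statement is false.

Answer: False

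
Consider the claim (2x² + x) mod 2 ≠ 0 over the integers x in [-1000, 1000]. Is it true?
The claim fails at x = 0:
x = 0: LHS = (2·0² + 0) mod 2 = 0 mod 2 = 0; 0 ≠ 0 — FAILS

Because a single integer refutes it, the statement is false.

Answer: False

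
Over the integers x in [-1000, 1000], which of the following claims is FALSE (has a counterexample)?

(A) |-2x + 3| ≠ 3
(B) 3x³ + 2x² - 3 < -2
(A) x = 0: LHS = |-2·0 + 3| = |3| = 3; 3 ≠ 3 — FAILS
(B) x = 1: LHS = 3·1³ + 2·1² - 3 = 2; 2 < -2 — FAILS

Answer: Both A and B are false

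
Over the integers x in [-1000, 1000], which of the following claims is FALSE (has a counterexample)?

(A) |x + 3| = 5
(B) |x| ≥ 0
(A) x = 0: LHS = |0 + 3| = |3| = 3; 3 = 5 — FAILS

(B) An absolute value is never negative, so the left side is ≥ 0 for every x, while the right side is 0. Tightest case in [-1000, 1000] is x = 0:
x = 0: LHS = |0| = 0; 0 ≥ 0 — holds
Hence LHS − RHS is never negative, i.e. LHS ≥ RHS throughout, so the relation holds for every integer in [-1000, 1000].

Only (A) has a counterexample.

Answer: A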